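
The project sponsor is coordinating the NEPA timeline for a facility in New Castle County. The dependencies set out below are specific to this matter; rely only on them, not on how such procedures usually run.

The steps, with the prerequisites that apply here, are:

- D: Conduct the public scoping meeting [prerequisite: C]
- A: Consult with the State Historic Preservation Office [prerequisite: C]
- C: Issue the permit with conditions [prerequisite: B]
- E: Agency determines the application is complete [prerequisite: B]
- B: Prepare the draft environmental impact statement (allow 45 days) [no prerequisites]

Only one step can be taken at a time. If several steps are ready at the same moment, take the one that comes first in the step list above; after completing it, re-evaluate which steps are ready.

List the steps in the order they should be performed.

B, C, D, A, E

B is the only step with nothing outstanding, so it goes first.
Ready: C and E. C is listed earlier → C.
Now D, A and E have their prerequisites met. D is listed earlier, so D next.
Ready: A and E. A is listed earlier → A.
That leaves E as the only ready step → E.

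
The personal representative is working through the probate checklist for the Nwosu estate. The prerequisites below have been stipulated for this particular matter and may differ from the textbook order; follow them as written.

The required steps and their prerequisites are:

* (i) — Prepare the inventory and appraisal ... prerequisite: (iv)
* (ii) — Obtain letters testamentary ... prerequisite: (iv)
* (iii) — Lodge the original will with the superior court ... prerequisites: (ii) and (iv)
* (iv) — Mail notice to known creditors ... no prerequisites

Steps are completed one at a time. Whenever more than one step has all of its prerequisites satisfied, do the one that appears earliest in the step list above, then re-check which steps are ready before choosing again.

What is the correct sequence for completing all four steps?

(iv), (i), (ii), (iii)

Only (iv) has no prerequisites, so it is first.
Now (i) and (ii) have their prerequisites met. (i) is listed earlier, so (i) next.
That leaves (ii) as the only ready step → (ii).
Next only (iii) has its prerequisites met → (iii).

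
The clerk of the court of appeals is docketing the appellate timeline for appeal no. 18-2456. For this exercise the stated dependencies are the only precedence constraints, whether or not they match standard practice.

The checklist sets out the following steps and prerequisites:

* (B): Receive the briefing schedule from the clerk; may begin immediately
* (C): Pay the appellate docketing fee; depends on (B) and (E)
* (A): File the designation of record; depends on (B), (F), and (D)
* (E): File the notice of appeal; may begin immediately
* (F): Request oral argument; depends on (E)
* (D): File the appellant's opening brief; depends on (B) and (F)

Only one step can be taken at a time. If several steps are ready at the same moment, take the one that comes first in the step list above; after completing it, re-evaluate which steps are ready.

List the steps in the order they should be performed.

(B) → (E) → (C) → (F) → (D) → (A)

Nothing is required for (B) and (E). (B) is listed earlier → (B) first.
Next only (E) has its prerequisites met → (E).
(C) and (F) are both available; (C) is listed earlier → (C).
(F) is the only step now ready → (F).
(D) needed (B) and (F), now all done → (D).
That leaves (A) as the only ready step → (A).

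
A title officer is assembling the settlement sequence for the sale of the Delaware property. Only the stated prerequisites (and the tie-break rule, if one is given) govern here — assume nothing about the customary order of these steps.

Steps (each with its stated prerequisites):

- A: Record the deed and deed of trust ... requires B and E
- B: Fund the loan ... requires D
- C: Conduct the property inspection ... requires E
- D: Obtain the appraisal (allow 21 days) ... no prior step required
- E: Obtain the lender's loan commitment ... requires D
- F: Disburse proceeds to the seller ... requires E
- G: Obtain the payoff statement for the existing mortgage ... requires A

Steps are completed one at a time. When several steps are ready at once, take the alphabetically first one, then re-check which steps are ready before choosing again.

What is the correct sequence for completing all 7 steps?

D is the only step with nothing outstanding, so it goes first.
Ready: B and E. B has the earlier label → B.
E needed D, now all done → E.
A, C and F are all available; A has the earlier label → A.
Now C, F and G have their prerequisites met. C has the earlier label, so C next.
F and G are both available; F has the earlier label → F.
G needed A, now all done → G.

D → B → E → A → C → F → G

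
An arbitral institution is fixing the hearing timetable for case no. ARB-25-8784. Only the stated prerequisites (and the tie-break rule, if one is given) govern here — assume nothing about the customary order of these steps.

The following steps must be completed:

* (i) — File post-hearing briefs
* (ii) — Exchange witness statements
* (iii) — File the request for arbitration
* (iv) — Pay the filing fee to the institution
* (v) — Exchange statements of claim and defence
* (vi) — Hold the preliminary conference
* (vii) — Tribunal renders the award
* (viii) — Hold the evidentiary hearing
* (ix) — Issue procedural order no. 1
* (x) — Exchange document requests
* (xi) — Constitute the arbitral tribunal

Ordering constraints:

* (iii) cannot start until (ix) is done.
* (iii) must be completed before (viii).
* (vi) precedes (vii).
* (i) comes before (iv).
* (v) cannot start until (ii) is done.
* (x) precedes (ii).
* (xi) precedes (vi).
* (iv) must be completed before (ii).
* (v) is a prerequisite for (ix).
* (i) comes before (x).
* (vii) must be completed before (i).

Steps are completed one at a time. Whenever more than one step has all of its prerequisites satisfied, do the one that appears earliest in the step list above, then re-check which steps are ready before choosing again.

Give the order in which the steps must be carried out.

(xi) has no prerequisites → (xi) first.
(vi) needed (xi), now all done → (vi).
(vii) is the only step now ready → (vii).
Next only (i) has its prerequisites met → (i).
Now (iv) and (x) have their prerequisites met. (iv) is listed earlier, so (iv) next.
(x) is the only step now ready → (x).
That leaves (ii) as the only ready step → (ii).
That leaves (v) as the only ready step → (v).
That leaves (ix) as the only ready step → (ix).
That leaves (iii) as the only ready step → (iii).
(viii) is the only step now ready → (viii).

(xi) → (vi) → (vii) → (i) → (iv) → (x) → (ii) → (v) → (ix) → (iii) → (viii)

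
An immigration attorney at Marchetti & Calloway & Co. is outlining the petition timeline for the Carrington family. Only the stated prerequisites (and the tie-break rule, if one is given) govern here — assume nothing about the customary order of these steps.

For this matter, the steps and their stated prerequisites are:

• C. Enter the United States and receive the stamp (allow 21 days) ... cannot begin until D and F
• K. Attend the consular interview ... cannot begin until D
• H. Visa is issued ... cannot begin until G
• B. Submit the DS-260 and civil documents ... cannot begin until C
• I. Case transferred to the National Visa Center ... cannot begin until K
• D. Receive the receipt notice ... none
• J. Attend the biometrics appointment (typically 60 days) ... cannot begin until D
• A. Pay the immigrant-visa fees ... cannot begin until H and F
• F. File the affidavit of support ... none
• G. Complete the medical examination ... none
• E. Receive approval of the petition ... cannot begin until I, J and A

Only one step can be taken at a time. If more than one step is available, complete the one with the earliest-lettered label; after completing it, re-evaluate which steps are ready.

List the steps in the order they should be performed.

D F C B G H A J K I E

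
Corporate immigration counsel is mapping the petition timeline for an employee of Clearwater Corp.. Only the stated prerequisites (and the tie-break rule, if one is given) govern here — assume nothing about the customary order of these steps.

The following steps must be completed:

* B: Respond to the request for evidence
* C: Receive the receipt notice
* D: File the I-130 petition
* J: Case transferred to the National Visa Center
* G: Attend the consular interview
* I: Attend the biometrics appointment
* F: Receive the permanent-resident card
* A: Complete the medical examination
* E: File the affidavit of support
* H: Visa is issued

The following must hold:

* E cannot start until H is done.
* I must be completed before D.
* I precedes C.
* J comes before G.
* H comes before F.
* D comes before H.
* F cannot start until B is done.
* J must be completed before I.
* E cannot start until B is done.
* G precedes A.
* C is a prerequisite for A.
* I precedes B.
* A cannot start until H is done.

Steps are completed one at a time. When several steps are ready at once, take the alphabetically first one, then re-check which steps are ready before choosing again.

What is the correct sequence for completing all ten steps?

J, G, I, B, C, D, H, A, E, F

Only J has no prerequisites, so it is first.
Ready: G and I. G has the earlier label → G.
That leaves I as the only ready step → I.
Ready: B, C and D. B has the earlier label → B.
Ready: C and D. C has the earlier label → C.
D needed I, now all done → D.
H needed D, now all done → H.
Ready: A, E and F. A has the earlier label → A.
Ready: E and F. E has the earlier label → E.
That leaves F as the only ready step → F.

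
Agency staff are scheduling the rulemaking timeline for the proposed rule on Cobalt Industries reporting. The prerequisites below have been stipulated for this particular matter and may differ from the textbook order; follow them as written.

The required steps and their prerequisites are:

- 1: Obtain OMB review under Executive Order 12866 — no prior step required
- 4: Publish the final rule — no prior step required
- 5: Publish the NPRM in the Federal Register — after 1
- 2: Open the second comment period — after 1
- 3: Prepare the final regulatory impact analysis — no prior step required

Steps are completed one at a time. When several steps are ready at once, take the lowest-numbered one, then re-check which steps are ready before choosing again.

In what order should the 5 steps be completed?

1 2 3 4 5

Nothing is required for 1, 3 and 4. 1 has the earlier label → 1 first.
2 and 5 now also ready, so the ready set is {2, 3, 4, 5}; 2 has the earlier label → 2.
Now 3, 4 and 5 have their prerequisites met. 3 has the earlier label, so 3 next.
4 and 5 are both available; 4 has the earlier label → 4.
That leaves 5 as the only ready step → 5.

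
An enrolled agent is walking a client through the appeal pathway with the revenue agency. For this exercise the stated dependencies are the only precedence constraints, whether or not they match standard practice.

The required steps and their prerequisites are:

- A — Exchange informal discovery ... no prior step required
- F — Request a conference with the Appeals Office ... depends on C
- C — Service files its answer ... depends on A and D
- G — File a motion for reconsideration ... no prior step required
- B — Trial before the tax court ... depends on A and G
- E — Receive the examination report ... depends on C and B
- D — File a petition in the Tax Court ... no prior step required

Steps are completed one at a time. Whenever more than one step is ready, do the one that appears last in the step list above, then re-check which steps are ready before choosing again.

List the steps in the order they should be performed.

D, G and A have no prerequisites; D is listed later, so D is first.
G and A are both available; G is listed later → G.
A is the only step now ready → A.
Ready: B and C. B is listed later → B.
C needed D and A, now all done → C.
E and F are both available; E is listed later → E.
F is the only step now ready → F.

D → G → A → B → C → E → F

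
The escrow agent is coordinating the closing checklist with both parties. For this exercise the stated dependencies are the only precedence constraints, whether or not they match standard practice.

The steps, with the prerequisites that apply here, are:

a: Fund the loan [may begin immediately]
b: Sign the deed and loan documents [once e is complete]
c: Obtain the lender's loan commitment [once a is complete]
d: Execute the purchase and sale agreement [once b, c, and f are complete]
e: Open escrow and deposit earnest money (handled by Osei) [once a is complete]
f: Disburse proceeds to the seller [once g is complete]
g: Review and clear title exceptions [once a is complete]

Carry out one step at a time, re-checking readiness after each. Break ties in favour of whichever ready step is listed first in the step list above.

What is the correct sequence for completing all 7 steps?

a, c, e, b, g, f, d

a has no prerequisites → a first.
Now c, e and g have their prerequisites met. c is listed earlier, so c next.
Now e and g have their prerequisites met. e is listed earlier, so e next.
b and g are both available; b is listed earlier → b.
That leaves g as the only ready step → g.
f is the only step now ready → f.
d is the only step now ready → d.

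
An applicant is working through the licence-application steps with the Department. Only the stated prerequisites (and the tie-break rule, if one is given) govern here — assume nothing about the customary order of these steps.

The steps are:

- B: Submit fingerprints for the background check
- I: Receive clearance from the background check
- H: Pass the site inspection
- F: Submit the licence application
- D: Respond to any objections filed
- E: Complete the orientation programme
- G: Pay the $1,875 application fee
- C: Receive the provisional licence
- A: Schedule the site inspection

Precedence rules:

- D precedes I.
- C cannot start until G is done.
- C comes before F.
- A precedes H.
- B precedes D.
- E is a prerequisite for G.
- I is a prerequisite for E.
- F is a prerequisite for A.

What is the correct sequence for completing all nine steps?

Only B has no prerequisites, so it is first.
D needed B, now all done → D.
I is the only step now ready → I.
E needed I, now all done → E.
Next only G has its prerequisites met → G.
Next only C has its prerequisites met → C.
F needed C, now all done → F.
Next only A has its prerequisites met → A.
That leaves H as the only ready step → H.

B → D → I → E → G → C → F → A → H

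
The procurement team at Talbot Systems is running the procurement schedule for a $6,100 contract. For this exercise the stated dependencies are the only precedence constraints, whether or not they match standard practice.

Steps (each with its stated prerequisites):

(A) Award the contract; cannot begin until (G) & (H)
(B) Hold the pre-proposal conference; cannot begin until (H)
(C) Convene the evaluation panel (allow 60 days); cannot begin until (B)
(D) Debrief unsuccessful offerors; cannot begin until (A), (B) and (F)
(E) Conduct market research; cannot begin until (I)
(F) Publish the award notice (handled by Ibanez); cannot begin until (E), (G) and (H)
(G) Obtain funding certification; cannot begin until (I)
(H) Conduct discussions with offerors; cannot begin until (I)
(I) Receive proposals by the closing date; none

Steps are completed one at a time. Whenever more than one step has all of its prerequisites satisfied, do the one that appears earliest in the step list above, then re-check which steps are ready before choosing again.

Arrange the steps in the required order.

(I), (E), (G), (H), (A), (B), (C), (F), (D)

Only (I) has no prerequisites, so it is first.
Ready: (E), (G) and (H). (E) is listed earlier → (E).
Now (G) and (H) have their prerequisites met. (G) is listed earlier, so (G) next.
(H) needed (I), now all done → (H).
Now (A), (B) and (F) have their prerequisites met. (A) is listed earlier, so (A) next.
Ready: (B) and (F). (B) is listed earlier → (B).
(C) and (F) are both available; (C) is listed earlier → (C).
(F) needed (E), (G) and (H), now all done → (F).
(D) needed (A), (B) and (F), now all done → (D).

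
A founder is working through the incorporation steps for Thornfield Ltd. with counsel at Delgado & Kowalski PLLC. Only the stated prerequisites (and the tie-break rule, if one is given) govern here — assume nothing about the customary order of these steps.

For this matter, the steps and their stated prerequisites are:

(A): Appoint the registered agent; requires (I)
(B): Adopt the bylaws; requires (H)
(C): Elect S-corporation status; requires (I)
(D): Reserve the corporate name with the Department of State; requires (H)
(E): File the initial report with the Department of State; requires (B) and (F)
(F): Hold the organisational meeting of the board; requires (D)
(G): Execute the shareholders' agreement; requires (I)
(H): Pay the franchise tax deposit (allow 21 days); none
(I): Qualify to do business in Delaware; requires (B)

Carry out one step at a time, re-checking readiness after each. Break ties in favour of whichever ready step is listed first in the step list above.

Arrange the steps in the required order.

(H) has no prerequisites → (H) first.
Ready: (B) and (D). (B) is listed earlier → (B).
Now (D) and (I) have their prerequisites met. (D) is listed earlier, so (D) next.
Ready: (F) and (I). (F) is listed earlier → (F).
Now (E) and (I) have their prerequisites met. (E) is listed earlier, so (E) next.
That leaves (I) as the only ready step → (I).
Ready: (A), (C) and (G). (A) is listed earlier → (A).
Ready: (C) and (G). (C) is listed earlier → (C).
Next only (G) has its prerequisites met → (G).

(H) (B) (D) (F) (E) (I) (A) (C) (G)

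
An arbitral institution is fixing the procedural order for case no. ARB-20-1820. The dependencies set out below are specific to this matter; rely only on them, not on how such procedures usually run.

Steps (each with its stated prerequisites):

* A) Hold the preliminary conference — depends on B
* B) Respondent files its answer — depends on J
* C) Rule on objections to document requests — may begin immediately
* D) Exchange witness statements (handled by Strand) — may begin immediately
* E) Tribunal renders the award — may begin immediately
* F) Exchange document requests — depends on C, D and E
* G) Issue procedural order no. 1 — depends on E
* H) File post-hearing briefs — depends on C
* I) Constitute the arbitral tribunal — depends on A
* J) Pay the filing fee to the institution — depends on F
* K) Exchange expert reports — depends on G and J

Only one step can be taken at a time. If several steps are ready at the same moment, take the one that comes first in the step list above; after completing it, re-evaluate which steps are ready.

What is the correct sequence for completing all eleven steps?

C, D, E, F, G, H, J, B, A, I, K

C, D and E have no prerequisites; C is listed earlier, so C is first.
H now also ready, so the ready set is {D, E, H}; D is listed earlier → D.
Now E and H have their prerequisites met. E is listed earlier, so E next.
Ready: F, G and H. F is listed earlier → F.
Ready: G, H and J. G is listed earlier → G.
Now H and J have their prerequisites met. H is listed earlier, so H next.
J needed F, now all done → J.
Now B and K have their prerequisites met. B is listed earlier, so B next.
Ready: A and K. A is listed earlier → A.
I now also ready, so the ready set is {I, K}; I is listed earlier → I.
K needed G and J, now all done → K.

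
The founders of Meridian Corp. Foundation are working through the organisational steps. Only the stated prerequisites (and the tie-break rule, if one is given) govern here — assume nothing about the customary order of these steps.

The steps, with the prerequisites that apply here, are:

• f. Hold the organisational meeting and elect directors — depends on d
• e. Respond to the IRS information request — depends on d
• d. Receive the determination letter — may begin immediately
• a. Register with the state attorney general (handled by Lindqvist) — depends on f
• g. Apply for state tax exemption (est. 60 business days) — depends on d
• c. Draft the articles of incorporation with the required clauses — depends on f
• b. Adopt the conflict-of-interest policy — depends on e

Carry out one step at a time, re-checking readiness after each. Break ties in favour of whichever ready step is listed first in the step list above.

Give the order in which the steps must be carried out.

d → f → e → a → g → c → b

Only d has no prerequisites, so it is first.
f, e and g are all available; f is listed earlier → f.
a and c now also ready, so the ready set is {e, a, g, c}; e is listed earlier → e.
Ready: a, g, c and b. a is listed earlier → a.
Now g, c and b have their prerequisites met. g is listed earlier, so g next.
c and b are both available; c is listed earlier → c.
b needed e, now all done → b.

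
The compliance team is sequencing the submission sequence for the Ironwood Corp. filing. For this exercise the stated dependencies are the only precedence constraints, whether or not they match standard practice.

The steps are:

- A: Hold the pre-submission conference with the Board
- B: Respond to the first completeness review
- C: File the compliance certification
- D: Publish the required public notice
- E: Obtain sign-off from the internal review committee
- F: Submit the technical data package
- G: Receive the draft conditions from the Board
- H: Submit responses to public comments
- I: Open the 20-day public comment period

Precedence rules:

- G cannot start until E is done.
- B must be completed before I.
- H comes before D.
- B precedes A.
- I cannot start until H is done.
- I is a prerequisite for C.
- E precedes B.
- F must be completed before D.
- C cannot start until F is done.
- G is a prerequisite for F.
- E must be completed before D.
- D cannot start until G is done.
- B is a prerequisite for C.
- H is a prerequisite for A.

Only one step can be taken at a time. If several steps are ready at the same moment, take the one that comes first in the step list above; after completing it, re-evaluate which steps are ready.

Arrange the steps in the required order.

E → B → G → F → H → A → D → I → C

Nothing is required for E and H. E is listed earlier → E first.
Now B, G and H have their prerequisites met. B is listed earlier, so B next.
Now G and H have their prerequisites met. G is listed earlier, so G next.
Ready: F and H. F is listed earlier → F.
H is the only step now ready → H.
A, D and I are all available; A is listed earlier → A.
D and I are both available; D is listed earlier → D.
Next only I has its prerequisites met → I.
C needed B, F and I, now all done → C.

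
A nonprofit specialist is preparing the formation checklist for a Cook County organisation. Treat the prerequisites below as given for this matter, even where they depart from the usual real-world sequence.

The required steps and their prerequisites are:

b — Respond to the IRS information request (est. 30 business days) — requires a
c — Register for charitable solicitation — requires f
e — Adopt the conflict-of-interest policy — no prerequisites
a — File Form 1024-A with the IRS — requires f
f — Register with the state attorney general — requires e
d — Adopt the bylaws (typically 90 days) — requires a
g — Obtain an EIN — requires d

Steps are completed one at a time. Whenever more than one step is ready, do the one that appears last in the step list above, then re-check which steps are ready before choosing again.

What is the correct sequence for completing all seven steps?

Only e has no prerequisites, so it is first.
Next only f has its prerequisites met → f.
a and c are both available; a is listed later → a.
Ready: d, c and b. d is listed later → d.
g now also ready, so the ready set is {g, c, b}; g is listed later → g.
Ready: c and b. c is listed later → c.
b needed a, now all done → b.

e → f → a → d → g → c → b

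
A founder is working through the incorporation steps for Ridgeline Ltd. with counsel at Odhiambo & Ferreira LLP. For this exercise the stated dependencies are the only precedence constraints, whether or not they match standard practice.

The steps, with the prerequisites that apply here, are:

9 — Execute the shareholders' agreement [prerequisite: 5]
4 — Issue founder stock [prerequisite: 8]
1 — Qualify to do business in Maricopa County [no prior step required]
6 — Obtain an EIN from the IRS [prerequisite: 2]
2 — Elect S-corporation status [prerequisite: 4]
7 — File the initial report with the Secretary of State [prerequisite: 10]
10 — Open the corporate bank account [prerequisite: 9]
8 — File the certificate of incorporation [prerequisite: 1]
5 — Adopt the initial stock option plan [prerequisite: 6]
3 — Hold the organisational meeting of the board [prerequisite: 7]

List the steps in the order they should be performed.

1, 8, 4, 2, 6, 5, 9, 10, 7, 3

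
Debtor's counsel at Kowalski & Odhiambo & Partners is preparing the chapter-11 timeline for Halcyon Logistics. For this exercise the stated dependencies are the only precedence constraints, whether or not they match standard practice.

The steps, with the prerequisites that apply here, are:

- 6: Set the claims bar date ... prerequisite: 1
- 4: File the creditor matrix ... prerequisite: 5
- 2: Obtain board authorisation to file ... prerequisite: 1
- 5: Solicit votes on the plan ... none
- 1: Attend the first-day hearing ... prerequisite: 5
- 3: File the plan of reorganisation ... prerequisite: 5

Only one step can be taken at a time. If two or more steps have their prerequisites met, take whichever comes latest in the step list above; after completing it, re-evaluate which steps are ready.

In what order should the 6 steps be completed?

5 3 1 2 4 6

5 has no prerequisites → 5 first.
3, 1 and 4 are all available; 3 is listed later → 3.
1 and 4 are both available; 1 is listed later → 1.
Ready: 2, 4 and 6. 2 is listed later → 2.
4 and 6 are both available; 4 is listed later → 4.
6 needed 1, now all done → 6.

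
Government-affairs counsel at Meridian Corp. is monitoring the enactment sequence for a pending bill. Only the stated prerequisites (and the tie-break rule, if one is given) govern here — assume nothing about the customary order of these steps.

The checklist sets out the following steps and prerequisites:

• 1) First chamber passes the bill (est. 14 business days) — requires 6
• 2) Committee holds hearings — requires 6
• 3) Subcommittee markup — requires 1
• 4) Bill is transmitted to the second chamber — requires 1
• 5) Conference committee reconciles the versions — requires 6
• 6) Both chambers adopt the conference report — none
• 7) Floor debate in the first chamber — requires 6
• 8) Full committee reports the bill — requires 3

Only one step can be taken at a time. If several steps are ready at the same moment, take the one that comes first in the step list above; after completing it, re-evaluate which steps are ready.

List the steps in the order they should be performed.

6, 1, 2, 3, 4, 5, 7, 8

Only 6 has no prerequisites, so it is first.
Ready: 1, 2, 5 and 7. 1 is listed earlier → 1.
Ready: 2, 3, 4, 5 and 7. 2 is listed earlier → 2.
3, 4, 5 and 7 are all available; 3 is listed earlier → 3.
8 now also ready, so the ready set is {4, 5, 7, 8}; 4 is listed earlier → 4.
Ready: 5, 7 and 8. 5 is listed earlier → 5.
Ready: 7 and 8. 7 is listed earlier → 7.
8 is the only step now ready → 8.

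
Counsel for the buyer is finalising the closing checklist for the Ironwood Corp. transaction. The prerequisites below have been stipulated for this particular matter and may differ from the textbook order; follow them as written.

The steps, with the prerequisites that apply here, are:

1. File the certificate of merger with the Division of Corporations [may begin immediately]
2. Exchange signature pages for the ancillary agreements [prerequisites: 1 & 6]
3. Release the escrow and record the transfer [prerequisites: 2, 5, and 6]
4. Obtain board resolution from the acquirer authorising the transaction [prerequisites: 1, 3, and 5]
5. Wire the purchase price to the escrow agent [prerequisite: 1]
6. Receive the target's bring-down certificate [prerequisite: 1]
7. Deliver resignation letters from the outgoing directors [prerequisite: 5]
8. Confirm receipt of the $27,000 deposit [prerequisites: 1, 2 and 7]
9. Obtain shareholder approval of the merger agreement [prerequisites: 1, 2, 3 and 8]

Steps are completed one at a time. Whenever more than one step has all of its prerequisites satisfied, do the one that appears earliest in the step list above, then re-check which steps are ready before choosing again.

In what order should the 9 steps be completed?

1 5 6 2 3 4 7 8 9

1 has no prerequisites → 1 first.
5 and 6 are both available; 5 is listed earlier → 5.
Ready: 6 and 7. 6 is listed earlier → 6.
Ready: 2 and 7. 2 is listed earlier → 2.
3 and 7 are both available; 3 is listed earlier → 3.
Now 4 and 7 have their prerequisites met. 4 is listed earlier, so 4 next.
7 is the only step now ready → 7.
8 needed 1, 2 and 7, now all done → 8.
9 needed 1, 2, 3 and 8, now all done → 9.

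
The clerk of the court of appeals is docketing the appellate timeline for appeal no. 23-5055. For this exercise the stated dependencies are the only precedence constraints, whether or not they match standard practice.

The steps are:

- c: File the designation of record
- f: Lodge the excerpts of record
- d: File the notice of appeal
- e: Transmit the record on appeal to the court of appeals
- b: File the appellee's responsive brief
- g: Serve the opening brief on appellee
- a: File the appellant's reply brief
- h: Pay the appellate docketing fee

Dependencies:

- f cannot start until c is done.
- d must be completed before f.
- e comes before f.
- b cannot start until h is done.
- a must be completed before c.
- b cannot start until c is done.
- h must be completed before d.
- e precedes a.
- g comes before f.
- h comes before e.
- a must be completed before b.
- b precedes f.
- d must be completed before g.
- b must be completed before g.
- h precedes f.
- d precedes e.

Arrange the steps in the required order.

h → d → e → a → c → b → g → f

h has no prerequisites → h first.
That leaves d as the only ready step → d.
e needed d and h, now all done → e.
That leaves a as the only ready step → a.
Next only c has its prerequisites met → c.
b is the only step now ready → b.
That leaves g as the only ready step → g.
f needed c, d, e, b, g and h, now all done → f.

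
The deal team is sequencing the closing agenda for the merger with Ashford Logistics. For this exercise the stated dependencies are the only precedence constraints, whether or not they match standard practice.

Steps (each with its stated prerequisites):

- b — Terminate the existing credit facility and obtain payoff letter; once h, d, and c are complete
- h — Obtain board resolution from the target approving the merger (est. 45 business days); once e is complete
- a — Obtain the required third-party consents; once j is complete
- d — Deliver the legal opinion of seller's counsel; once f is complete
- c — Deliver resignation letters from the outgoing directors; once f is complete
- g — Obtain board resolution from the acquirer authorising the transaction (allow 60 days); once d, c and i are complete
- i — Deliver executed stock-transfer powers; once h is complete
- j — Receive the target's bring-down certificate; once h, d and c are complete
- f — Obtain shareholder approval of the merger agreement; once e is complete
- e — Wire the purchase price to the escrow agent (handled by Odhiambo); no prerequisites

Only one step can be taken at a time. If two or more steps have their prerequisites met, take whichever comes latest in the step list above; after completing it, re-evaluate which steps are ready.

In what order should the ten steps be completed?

e has no prerequisites → e first.
f and h are both available; f is listed later → f.
c and d now also ready, so the ready set is {c, d, h}; c is listed later → c.
d and h are both available; d is listed later → d.
h is the only step now ready → h.
j, i and b are all available; j is listed later → j.
a now also ready, so the ready set is {i, a, b}; i is listed later → i.
Now g, a and b have their prerequisites met. g is listed later, so g next.
a and b are both available; a is listed later → a.
That leaves b as the only ready step → b.

e, f, c, d, h, j, i, g, a, b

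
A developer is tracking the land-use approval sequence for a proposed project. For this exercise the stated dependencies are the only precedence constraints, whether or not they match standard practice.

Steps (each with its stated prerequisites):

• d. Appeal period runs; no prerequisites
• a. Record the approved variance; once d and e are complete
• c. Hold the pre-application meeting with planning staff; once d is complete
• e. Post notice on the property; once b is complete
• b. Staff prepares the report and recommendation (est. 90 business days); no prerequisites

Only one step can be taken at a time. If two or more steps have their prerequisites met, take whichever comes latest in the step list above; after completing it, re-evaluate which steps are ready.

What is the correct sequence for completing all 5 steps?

b e d c a

Nothing is required for b and d. b is listed later → b first.
e now also ready, so the ready set is {e, d}; e is listed later → e.
Next only d has its prerequisites met → d.
Now c and a have their prerequisites met. c is listed later, so c next.
a needed e and d, now all done → a.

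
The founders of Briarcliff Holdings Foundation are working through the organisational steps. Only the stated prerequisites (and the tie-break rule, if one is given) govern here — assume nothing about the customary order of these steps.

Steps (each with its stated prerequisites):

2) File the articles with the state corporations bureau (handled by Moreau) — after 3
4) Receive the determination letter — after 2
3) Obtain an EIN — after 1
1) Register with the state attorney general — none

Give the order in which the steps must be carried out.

1, 3, 2, 4

1 has no prerequisites → 1 first.
3 needed 1, now all done → 3.
2 is the only step now ready → 2.
4 needed 2, now all done → 4.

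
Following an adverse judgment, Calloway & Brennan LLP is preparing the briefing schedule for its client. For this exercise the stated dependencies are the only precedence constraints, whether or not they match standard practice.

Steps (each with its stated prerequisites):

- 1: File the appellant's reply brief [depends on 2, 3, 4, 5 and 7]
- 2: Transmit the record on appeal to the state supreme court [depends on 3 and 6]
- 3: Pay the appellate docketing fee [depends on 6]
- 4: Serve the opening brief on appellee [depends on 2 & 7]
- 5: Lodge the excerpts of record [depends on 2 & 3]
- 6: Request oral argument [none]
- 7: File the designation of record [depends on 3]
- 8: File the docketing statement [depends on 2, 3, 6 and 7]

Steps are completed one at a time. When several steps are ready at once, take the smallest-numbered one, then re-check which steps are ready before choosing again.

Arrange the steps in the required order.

6 is the only step with nothing outstanding, so it goes first.
Next only 3 has its prerequisites met → 3.
2 and 7 are both available; 2 has the earlier label → 2.
5 now also ready, so the ready set is {5, 7}; 5 has the earlier label → 5.
That leaves 7 as the only ready step → 7.
Now 4 and 8 have their prerequisites met. 4 has the earlier label, so 4 next.
Now 1 and 8 have their prerequisites met. 1 has the earlier label, so 1 next.
8 needed 2, 3, 6 and 7, now all done → 8.

6, 3, 2, 5, 7, 4, 1, 8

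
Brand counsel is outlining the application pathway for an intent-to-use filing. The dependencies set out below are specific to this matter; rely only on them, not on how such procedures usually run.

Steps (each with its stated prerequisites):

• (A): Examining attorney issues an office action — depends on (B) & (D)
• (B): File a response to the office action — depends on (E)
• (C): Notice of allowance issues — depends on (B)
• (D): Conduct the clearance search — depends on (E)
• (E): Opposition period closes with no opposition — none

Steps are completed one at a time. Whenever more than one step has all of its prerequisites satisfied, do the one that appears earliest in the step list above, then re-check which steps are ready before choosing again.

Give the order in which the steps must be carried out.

(E) has no prerequisites → (E) first.
(B) and (D) are both available; (B) is listed earlier → (B).
Now (C) and (D) have their prerequisites met. (C) is listed earlier, so (C) next.
Next only (D) has its prerequisites met → (D).
(A) is the only step now ready → (A).

(E), (B), (C), (D), (A)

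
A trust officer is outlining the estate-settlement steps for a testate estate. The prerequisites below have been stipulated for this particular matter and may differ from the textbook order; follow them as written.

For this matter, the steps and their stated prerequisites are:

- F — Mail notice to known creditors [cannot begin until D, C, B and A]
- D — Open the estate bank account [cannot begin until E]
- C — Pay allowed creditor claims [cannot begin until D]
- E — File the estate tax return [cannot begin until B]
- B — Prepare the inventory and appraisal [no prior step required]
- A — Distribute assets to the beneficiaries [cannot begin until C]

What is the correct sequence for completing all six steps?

B → E → D → C → A → F

Only B has no prerequisites, so it is first.
E needed B, now all done → E.
Next only D has its prerequisites met → D.
C needed D, now all done → C.
Next only A has its prerequisites met → A.
F is the only step now ready → F.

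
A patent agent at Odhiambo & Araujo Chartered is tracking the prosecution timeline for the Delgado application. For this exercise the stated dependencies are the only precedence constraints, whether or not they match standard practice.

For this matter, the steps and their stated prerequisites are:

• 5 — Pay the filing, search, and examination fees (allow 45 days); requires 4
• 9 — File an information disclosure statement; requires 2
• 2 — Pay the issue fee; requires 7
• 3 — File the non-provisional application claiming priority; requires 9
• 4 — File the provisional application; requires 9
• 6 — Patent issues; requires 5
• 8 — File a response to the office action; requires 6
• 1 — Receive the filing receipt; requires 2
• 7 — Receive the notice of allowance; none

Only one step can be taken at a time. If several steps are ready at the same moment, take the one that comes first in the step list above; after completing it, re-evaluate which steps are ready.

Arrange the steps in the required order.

7 2 9 3 4 5 6 8 1

7 has no prerequisites → 7 first.
2 is the only step now ready → 2.
Ready: 9 and 1. 9 is listed earlier → 9.
Now 3, 4 and 1 have their prerequisites met. 3 is listed earlier, so 3 next.
Ready: 4 and 1. 4 is listed earlier → 4.
Now 5 and 1 have their prerequisites met. 5 is listed earlier, so 5 next.
6 now also ready, so the ready set is {6, 1}; 6 is listed earlier → 6.
8 now also ready, so the ready set is {8, 1}; 8 is listed earlier → 8.
Next only 1 has its prerequisites met → 1.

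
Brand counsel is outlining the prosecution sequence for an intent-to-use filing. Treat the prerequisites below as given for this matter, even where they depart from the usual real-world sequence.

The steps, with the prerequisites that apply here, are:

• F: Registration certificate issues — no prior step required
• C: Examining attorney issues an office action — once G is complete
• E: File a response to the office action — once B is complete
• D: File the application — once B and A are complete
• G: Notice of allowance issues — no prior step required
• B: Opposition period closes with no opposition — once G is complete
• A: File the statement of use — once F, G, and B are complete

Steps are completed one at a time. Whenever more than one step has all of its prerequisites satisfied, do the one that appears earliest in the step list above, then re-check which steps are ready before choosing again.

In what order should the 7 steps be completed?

F G C B E A D

F and G have no prerequisites; F is listed earlier, so F is first.
G is the only step now ready → G.
Ready: C and B. C is listed earlier → C.
B needed G, now all done → B.
E and A are both available; E is listed earlier → E.
A needed F, G and B, now all done → A.
Next only D has its prerequisites met → D.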